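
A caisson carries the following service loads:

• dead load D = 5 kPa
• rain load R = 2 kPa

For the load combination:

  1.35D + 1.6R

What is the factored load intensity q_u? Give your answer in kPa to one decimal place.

1.35(5) + 1.6(2) = 10.0
q_u = 10.0 kPa.

10.0 kPa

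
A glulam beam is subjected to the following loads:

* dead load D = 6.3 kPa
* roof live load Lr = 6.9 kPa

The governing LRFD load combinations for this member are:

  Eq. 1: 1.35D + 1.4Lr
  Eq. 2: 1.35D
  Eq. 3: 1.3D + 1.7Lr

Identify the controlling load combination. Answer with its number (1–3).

Eq. 1: 1.35(6.3) + 1.4(6.9) = 8.5 + 9.7 = 18.2
Eq. 2: 1.35(6.3) = 8.5
Eq. 3: 1.3(6.3) + 1.7(6.9) = 8.2 + 11.7 = 19.9
The largest value is 19.9 kPa from combination 3.

Combination 3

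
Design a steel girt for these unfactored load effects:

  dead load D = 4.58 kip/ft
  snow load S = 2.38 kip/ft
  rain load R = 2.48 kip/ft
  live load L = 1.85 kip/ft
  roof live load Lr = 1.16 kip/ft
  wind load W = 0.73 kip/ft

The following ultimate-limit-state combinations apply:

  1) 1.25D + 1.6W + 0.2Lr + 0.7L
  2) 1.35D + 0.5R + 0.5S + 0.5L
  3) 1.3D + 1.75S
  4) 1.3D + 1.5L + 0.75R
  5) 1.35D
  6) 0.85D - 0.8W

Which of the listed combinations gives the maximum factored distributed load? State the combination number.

Combination 4

1) 1.25(4.58) + 1.6(0.73) + 0.2(1.16) + 0.7(1.85) = 8.42
2) 1.35(4.58) + 0.5(2.48) + 0.5(2.38) + 0.5(1.85) = 9.54
3) 1.3(4.58) + 1.75(2.38) = 10.12
4) 1.3(4.58) + 1.5(1.85) + 0.75(2.48) = 10.59
5) 1.35(4.58) = 6.18
6) 0.85(4.58) - 0.8(0.73) = 3.31
The largest value is 10.59 kip/ft from combination 4.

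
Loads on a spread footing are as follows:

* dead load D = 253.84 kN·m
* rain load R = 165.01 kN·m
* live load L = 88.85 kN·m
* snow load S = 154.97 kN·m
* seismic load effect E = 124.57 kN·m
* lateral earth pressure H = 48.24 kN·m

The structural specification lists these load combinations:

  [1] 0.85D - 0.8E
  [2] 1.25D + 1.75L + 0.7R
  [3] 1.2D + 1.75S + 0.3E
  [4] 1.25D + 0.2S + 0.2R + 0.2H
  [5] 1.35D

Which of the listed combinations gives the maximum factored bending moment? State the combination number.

Combination 3

[1] 0.85(253.84) - 0.8(124.57) = 116.11
[2] 1.25(253.84) + 1.75(88.85) + 0.7(165.01) = 588.29
[3] 1.2(253.84) + 1.75(154.97) + 0.3(124.57) = 304.61 + 271.20 + 37.37 = 613.18
[4] 1.25(253.84) + 0.2(154.97) + 0.2(165.01) + 0.2(48.24) = 317.30 + 30.99 + 33.00 + 9.65 = 390.94
[5] 1.35(253.84) = 342.68
The largest value is 613.18 kN·m from combination 3.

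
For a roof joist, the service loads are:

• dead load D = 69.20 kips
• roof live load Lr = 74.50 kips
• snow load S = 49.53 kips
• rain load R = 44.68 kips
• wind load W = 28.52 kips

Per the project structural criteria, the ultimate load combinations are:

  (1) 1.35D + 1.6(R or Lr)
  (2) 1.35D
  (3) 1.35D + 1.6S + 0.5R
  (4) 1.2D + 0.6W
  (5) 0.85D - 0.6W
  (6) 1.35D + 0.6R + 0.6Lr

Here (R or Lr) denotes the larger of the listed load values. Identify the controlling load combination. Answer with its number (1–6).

Combination 1

(R or Lr) → Lr = 74.50 kips.
(1) 1.35(69.20) + 1.6(74.50) = 212.62
(2) 1.35(69.20) = 93.42
(3) 1.35(69.20) + 1.6(49.53) + 0.5(44.68) = 195.01
(4) 1.2(69.20) + 0.6(28.52) = 100.15
(5) 0.85(69.20) - 0.6(28.52) = 41.71
(6) 1.35(69.20) + 0.6(44.68) + 0.6(74.50) = 164.93
The largest value is 212.62 kips from combination 1.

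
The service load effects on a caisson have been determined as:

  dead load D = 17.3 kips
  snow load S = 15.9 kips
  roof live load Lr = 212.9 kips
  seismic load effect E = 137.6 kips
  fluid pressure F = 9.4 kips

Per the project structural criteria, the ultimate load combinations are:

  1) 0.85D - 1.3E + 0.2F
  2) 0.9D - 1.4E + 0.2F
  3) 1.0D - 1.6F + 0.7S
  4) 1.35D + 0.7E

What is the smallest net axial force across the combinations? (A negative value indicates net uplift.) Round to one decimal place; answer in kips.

-175.2 kips

1) 0.85(17.3) - 1.3(137.6) + 0.2(9.4) = 14.7 - 178.9 + 1.9 = -162.3
2) 0.9(17.3) - 1.4(137.6) + 0.2(9.4) = -175.2
3) 1.0(17.3) - 1.6(9.4) + 0.7(15.9) = 17.3 - 15.0 + 11.1 = 13.4
4) 1.35(17.3) + 0.7(137.6) = 23.4 + 96.3 = 119.7
Combination 2 gives the minimum: -175.2 kips.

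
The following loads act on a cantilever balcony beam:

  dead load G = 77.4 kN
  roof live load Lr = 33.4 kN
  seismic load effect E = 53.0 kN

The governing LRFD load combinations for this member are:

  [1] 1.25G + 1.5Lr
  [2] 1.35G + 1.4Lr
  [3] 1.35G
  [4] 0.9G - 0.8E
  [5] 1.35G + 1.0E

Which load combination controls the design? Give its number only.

Combination 5

[1] 1.25(77.4) + 1.5(33.4) = 96.75 + 50.10 = 146.85
[2] 1.35(77.4) + 1.4(33.4) = 104.49 + 46.76 = 151.25
[3] 1.35(77.4) = 104.49
[4] 0.9(77.4) - 0.8(53.0) = 69.66 - 42.40 = 27.26
[5] 1.35(77.4) + 1.0(53.0) = 104.49 + 53.00 = 157.49
The largest value is 157.49 kN from combination 5.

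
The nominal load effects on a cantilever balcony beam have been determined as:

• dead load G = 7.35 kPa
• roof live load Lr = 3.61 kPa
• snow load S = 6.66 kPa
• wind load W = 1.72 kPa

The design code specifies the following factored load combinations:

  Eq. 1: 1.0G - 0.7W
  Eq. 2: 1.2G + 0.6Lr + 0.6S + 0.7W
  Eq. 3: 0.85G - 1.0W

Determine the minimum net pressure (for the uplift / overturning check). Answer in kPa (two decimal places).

4.53 kPa

Eq. 1: 1.0(7.35) - 0.7(1.72) = 7.35 - 1.20 = 6.15
Eq. 2: 1.2(7.35) + 0.6(3.61) + 0.6(6.66) + 0.7(1.72) = 8.82 + 2.17 + 4.00 + 1.20 = 16.19
Eq. 3: 0.85(7.35) - 1.0(1.72) = 6.25 - 1.72 = 4.53
Combination 3 gives the minimum: 4.53 kPa.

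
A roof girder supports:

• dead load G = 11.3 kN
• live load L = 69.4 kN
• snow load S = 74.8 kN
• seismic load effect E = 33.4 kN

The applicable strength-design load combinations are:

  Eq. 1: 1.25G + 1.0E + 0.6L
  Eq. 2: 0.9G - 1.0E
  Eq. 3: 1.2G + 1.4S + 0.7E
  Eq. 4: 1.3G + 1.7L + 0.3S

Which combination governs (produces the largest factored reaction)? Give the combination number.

Combination 4

Eq. 1: 1.25(11.3) + 1.0(33.4) + 0.6(69.4) = 89.2
Eq. 2: 0.9(11.3) - 1.0(33.4) = 10.2 - 33.4 = -23.2
Eq. 3: 1.2(11.3) + 1.4(74.8) + 0.7(33.4) = 13.6 + 104.7 + 23.4 = 141.7
Eq. 4: 1.3(11.3) + 1.7(69.4) + 0.3(74.8) = 14.7 + 118.0 + 22.4 = 155.1
The largest value is 155.1 kN from combination 4.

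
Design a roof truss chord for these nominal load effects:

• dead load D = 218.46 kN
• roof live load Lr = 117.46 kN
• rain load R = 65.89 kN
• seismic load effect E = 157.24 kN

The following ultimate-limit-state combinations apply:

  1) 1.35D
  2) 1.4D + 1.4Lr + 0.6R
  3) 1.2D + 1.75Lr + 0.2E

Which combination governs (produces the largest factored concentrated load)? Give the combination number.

Combination 2

1) 1.35(218.46) = 294.92
2) 1.4(218.46) + 1.4(117.46) + 0.6(65.89) = 509.82
3) 1.2(218.46) + 1.75(117.46) + 0.2(157.24) = 262.15 + 205.56 + 31.45 = 499.16
The largest value is 509.82 kN from combination 2.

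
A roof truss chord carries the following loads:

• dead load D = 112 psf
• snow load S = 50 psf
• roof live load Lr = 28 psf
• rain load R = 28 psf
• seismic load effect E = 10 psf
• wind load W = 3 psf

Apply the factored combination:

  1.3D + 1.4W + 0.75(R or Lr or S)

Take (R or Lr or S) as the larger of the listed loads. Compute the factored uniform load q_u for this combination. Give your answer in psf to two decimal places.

187.30 psf

(R or Lr or S) → S = 50 psf.
1.3(112) + 1.4(3) + 0.75(50) = 145.60 + 4.20 + 37.50 = 187.30
q_u = 187.30 psf.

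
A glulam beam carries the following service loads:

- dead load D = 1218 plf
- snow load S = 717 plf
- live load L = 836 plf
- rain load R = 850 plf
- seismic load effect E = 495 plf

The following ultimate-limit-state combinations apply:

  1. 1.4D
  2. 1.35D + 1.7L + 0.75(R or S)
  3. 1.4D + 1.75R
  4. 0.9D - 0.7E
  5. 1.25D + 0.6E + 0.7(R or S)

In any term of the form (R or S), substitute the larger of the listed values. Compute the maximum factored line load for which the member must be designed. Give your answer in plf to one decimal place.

(R or S) → R = 850 plf.
1. 1.4(1218) = 1705.2
2. 1.35(1218) + 1.7(836) + 0.75(850) = 3703.0
3. 1.4(1218) + 1.75(850) = 3192.7
4. 0.9(1218) - 0.7(495) = 749.7
5. 1.25(1218) + 0.6(495) + 0.7(850) = 2414.5
Combination 2 governs: w_u = 3703.0 plf.

3703.0 plf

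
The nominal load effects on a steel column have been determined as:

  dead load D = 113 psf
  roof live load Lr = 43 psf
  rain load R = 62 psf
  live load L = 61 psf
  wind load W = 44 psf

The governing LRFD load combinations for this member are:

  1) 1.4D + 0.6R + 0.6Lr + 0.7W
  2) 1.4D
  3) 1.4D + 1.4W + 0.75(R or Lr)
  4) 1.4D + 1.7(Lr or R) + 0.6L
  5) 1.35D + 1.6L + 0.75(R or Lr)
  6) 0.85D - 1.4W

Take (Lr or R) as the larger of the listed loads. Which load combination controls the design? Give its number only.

Combination 4

(R or Lr) → R = 62 psf; (Lr or R) → R = 62 psf.
1) 1.4(113) + 0.6(62) + 0.6(43) + 0.7(44) = 252.00
2) 1.4(113) = 158.20
3) 1.4(113) + 1.4(44) + 0.75(62) = 266.30
4) 1.4(113) + 1.7(62) + 0.6(61) = 300.20
5) 1.35(113) + 1.6(61) + 0.75(62) = 296.65
6) 0.85(113) - 1.4(44) = 34.45
The largest value is 300.20 psf from combination 4.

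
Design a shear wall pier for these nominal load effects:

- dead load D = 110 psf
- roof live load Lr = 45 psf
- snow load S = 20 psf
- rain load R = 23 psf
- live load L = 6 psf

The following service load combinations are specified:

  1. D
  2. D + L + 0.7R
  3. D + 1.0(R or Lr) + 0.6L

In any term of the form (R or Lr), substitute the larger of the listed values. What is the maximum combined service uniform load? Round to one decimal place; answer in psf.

158.6 psf

(R or Lr) → Lr = 45 psf.
1. 1.0(110) = 110.0
2. 1.0(110) + 1.0(6) + 0.7(23) = 132.1
3. 1.0(110) + 1.0(45) + 0.6(6) = 158.6
Combination 3 governs: q = 158.6 psf.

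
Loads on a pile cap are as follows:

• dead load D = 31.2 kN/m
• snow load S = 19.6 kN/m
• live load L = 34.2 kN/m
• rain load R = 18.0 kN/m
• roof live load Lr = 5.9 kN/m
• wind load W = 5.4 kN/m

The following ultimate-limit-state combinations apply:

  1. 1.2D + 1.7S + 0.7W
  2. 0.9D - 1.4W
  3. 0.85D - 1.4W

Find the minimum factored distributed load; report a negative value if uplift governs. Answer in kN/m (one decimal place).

19.0 kN/m

1. 1.2(31.2) + 1.7(19.6) + 0.7(5.4) = 37.4 + 33.3 + 3.8 = 74.5
2. 0.9(31.2) - 1.4(5.4) = 28.1 - 7.6 = 20.5
3. 0.85(31.2) - 1.4(5.4) = 19.0
Combination 3 gives the minimum: 19.0 kN/m.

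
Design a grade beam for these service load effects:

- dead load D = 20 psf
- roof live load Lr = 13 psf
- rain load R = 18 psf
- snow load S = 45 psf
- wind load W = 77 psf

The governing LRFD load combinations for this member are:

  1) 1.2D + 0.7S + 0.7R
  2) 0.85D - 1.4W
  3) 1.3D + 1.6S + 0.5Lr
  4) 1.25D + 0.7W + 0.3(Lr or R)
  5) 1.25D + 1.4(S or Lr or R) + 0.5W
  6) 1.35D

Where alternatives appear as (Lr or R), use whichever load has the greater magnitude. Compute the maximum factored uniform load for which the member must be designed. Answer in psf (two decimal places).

(Lr or R) → R = 18 psf; (S or Lr or R) → S = 45 psf.
1) 1.2(20) + 0.7(45) + 0.7(18) = 68.10
2) 0.85(20) - 1.4(77) = -90.80
3) 1.3(20) + 1.6(45) + 0.5(13) = 104.50
4) 1.25(20) + 0.7(77) + 0.3(18) = 84.30
5) 1.25(20) + 1.4(45) + 0.5(77) = 126.50
6) 1.35(20) = 27.00
Combination 5 governs: q_u = 126.50 psf.

126.50 psf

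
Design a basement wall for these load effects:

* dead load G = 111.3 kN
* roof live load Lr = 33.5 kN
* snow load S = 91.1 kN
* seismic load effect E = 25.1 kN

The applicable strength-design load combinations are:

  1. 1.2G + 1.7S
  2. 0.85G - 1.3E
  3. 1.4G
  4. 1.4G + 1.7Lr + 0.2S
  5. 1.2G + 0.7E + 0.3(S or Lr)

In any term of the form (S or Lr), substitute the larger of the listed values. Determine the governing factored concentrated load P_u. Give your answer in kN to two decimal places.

288.43 kN

(S or Lr) → S = 91.1 kN.
1. 1.2(111.3) + 1.7(91.1) = 133.56 + 154.87 = 288.43
2. 0.85(111.3) - 1.3(25.1) = 94.61 - 32.63 = 61.98
3. 1.4(111.3) = 155.82
4. 1.4(111.3) + 1.7(33.5) + 0.2(91.1) = 155.82 + 56.95 + 18.22 = 230.99
5. 1.2(111.3) + 0.7(25.1) + 0.3(91.1) = 133.56 + 17.57 + 27.33 = 178.46
The controlling combination is 1, giving 288.43 kN.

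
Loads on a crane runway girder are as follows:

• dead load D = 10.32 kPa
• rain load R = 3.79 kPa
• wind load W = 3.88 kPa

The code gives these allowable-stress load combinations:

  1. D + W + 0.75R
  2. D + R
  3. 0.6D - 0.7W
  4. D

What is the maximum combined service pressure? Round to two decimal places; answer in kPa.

17.04 kPa

1. 1.0(10.32) + 1.0(3.88) + 0.75(3.79) = 10.32 + 3.88 + 2.84 = 17.04
2. 1.0(10.32) + 1.0(3.79) = 10.32 + 3.79 = 14.11
3. 0.6(10.32) - 0.7(3.88) = 3.48
4. 1.0(10.32) = 10.32
Combination 1 governs: p = 17.04 kPa.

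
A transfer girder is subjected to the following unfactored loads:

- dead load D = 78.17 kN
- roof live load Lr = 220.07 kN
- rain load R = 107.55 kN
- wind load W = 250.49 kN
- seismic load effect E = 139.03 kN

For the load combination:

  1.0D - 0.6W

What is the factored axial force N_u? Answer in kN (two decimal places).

-72.12 kN

1.0(78.17) - 0.6(250.49) = 78.17 - 150.29 = -72.12
N_u = -72.12 kN.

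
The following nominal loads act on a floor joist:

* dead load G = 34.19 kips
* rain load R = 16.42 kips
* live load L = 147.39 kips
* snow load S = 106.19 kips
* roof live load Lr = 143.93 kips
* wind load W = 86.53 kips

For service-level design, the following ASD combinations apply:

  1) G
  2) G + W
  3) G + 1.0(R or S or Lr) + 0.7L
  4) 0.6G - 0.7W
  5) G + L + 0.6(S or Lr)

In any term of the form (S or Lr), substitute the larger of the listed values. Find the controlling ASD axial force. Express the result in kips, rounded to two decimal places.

281.29 kips

(R or S or Lr) → Lr = 143.93 kips; (S or Lr) → Lr = 143.93 kips.
1) 1.0(34.19) = 34.19
2) 1.0(34.19) + 1.0(86.53) = 34.19 + 86.53 = 120.72
3) 1.0(34.19) + 1.0(143.93) + 0.7(147.39) = 34.19 + 143.93 + 103.17 = 281.29
4) 0.6(34.19) - 0.7(86.53) = 20.51 - 60.57 = -40.06
5) 1.0(34.19) + 1.0(147.39) + 0.6(143.93) = 34.19 + 147.39 + 86.36 = 267.94
The controlling combination is 3, giving 281.29 kips.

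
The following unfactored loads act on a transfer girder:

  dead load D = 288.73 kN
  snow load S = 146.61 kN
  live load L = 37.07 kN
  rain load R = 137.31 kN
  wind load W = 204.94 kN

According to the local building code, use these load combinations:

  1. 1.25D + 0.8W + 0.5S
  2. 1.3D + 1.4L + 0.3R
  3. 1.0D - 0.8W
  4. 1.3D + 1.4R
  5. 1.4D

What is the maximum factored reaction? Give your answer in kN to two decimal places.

598.17 kN

1. 1.25(288.73) + 0.8(204.94) + 0.5(146.61) = 360.91 + 163.95 + 73.31 = 598.17
2. 1.3(288.73) + 1.4(37.07) + 0.3(137.31) = 375.35 + 51.90 + 41.19 = 468.44
3. 1.0(288.73) - 0.8(204.94) = 288.73 - 163.95 = 124.78
4. 1.3(288.73) + 1.4(137.31) = 375.35 + 192.23 = 567.58
5. 1.4(288.73) = 404.22
Combination 1 governs: V_u = 598.17 kN.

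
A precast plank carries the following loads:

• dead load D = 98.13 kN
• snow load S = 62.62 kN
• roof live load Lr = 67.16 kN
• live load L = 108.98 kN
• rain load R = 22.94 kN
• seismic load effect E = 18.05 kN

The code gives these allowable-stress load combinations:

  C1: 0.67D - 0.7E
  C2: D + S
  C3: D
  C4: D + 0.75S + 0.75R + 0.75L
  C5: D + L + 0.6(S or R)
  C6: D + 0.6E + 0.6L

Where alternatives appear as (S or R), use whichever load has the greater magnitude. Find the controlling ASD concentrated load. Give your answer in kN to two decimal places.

244.68 kN

(S or R) → S = 62.62 kN.
C1: 0.67(98.13) - 0.7(18.05) = 53.11
C2: 1.0(98.13) + 1.0(62.62) = 160.75
C3: 1.0(98.13) = 98.13
C4: 1.0(98.13) + 0.75(62.62) + 0.75(22.94) + 0.75(108.98) = 244.04
C5: 1.0(98.13) + 1.0(108.98) + 0.6(62.62) = 244.68
C6: 1.0(98.13) + 0.6(18.05) + 0.6(108.98) = 174.35
The controlling combination is 5, giving 244.68 kN.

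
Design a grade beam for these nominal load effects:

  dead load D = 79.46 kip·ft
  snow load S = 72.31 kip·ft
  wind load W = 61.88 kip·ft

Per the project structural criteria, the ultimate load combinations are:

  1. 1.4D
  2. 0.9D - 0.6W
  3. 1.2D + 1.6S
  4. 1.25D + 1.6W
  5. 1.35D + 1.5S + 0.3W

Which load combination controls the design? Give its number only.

1. 1.4(79.46) = 111.24
2. 0.9(79.46) - 0.6(61.88) = 34.39
3. 1.2(79.46) + 1.6(72.31) = 211.05
4. 1.25(79.46) + 1.6(61.88) = 198.33
5. 1.35(79.46) + 1.5(72.31) + 0.3(61.88) = 234.30
The largest value is 234.30 kip·ft from combination 5.

Combination 5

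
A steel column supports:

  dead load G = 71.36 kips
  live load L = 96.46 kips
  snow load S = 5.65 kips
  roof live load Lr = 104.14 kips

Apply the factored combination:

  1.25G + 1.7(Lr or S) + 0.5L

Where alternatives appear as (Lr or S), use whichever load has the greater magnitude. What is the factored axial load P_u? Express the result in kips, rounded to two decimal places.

(Lr or S) → Lr = 104.14 kips.
1.25(71.36) + 1.7(104.14) + 0.5(96.46) = 314.47
P_u = 314.47 kips.

314.47 kips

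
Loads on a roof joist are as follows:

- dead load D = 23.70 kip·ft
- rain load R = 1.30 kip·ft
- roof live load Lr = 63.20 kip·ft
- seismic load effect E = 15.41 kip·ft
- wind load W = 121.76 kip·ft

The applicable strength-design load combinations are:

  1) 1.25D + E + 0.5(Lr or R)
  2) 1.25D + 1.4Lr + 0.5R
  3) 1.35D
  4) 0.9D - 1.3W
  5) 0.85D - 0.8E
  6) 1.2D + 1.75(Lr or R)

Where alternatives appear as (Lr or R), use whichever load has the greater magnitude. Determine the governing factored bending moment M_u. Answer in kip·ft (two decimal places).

(Lr or R) → Lr = 63.20 kip·ft.
1) 1.25(23.70) + 1.0(15.41) + 0.5(63.20) = 29.63 + 15.41 + 31.60 = 76.64
2) 1.25(23.70) + 1.4(63.20) + 0.5(1.30) = 29.63 + 88.48 + 0.65 = 118.76
3) 1.35(23.70) = 32.00
4) 0.9(23.70) - 1.3(121.76) = 21.33 - 158.29 = -136.96
5) 0.85(23.70) - 0.8(15.41) = 20.15 - 12.33 = 7.82
6) 1.2(23.70) + 1.75(63.20) = 28.44 + 110.60 = 139.04
The controlling combination is 6, giving 139.04 kip·ft.

139.04 kip·ft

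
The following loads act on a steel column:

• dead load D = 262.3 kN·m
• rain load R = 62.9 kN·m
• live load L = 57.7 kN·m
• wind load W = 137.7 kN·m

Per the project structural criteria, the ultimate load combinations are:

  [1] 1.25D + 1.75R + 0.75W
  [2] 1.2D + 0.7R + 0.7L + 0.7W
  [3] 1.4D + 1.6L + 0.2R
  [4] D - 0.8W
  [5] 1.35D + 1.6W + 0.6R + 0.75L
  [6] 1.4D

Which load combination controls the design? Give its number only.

[1] 1.25(262.3) + 1.75(62.9) + 0.75(137.7) = 541.2
[2] 1.2(262.3) + 0.7(62.9) + 0.7(57.7) + 0.7(137.7) = 314.8 + 44.0 + 40.4 + 96.4 = 495.6
[3] 1.4(262.3) + 1.6(57.7) + 0.2(62.9) = 367.2 + 92.3 + 12.6 = 472.1
[4] 1.0(262.3) - 0.8(137.7) = 262.3 - 110.2 = 152.1
[5] 1.35(262.3) + 1.6(137.7) + 0.6(62.9) + 0.75(57.7) = 354.1 + 220.3 + 37.7 + 43.3 = 655.4
[6] 1.4(262.3) = 367.2
The largest value is 655.4 kN·m from combination 5.

Combination 5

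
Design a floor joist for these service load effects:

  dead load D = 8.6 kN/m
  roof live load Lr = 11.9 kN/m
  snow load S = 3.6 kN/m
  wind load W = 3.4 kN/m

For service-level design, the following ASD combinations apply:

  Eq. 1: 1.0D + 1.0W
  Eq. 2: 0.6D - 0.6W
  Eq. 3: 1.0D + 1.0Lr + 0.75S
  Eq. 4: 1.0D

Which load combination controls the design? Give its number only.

Combination 3

Eq. 1: 1.0(8.6) + 1.0(3.4) = 8.6 + 3.4 = 12.0
Eq. 2: 0.6(8.6) - 0.6(3.4) = 3.1
Eq. 3: 1.0(8.6) + 1.0(11.9) + 0.75(3.6) = 8.6 + 11.9 + 2.7 = 23.2
Eq. 4: 1.0(8.6) = 8.6
The largest value is 23.2 kN/m from combination 3.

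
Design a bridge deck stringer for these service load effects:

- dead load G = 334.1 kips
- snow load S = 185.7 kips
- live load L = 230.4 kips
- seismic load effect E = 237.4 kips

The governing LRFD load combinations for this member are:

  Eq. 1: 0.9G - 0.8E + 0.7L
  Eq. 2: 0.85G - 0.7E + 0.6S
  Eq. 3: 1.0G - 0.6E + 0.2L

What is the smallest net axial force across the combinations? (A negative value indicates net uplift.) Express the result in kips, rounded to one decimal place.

229.2 kips

Eq. 1: 0.9(334.1) - 0.8(237.4) + 0.7(230.4) = 300.7 - 189.9 + 161.3 = 272.1
Eq. 2: 0.85(334.1) - 0.7(237.4) + 0.6(185.7) = 284.0 - 166.2 + 111.4 = 229.2
Eq. 3: 1.0(334.1) - 0.6(237.4) + 0.2(230.4) = 237.7
Combination 2 gives the minimum: 229.2 kips.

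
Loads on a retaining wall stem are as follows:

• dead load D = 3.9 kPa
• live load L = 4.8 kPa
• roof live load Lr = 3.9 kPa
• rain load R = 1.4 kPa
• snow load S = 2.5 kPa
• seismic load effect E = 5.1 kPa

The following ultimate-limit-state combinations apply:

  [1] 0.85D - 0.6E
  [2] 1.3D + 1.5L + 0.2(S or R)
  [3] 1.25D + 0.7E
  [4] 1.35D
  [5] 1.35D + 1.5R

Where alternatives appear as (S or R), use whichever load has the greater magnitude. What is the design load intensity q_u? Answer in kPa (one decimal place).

12.8 kPa

(S or R) → S = 2.5 kPa.
[1] 0.85(3.9) - 0.6(5.1) = 0.3
[2] 1.3(3.9) + 1.5(4.8) + 0.2(2.5) = 5.1 + 7.2 + 0.5 = 12.8
[3] 1.25(3.9) + 0.7(5.1) = 8.4
[4] 1.35(3.9) = 5.3
[5] 1.35(3.9) + 1.5(1.4) = 5.3 + 2.1 = 7.4
Maximum is from combination 2.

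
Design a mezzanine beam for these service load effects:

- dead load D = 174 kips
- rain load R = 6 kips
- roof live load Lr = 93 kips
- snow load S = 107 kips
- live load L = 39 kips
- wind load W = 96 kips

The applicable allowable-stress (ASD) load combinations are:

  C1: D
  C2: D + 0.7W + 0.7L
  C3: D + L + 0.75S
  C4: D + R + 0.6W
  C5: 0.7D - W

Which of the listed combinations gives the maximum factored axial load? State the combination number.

Combination 3

C1: 1.0(174) = 174.00
C2: 1.0(174) + 0.7(96) + 0.7(39) = 174.00 + 67.20 + 27.30 = 268.50
C3: 1.0(174) + 1.0(39) + 0.75(107) = 174.00 + 39.00 + 80.25 = 293.25
C4: 1.0(174) + 1.0(6) + 0.6(96) = 174.00 + 6.00 + 57.60 = 237.60
C5: 0.7(174) - 1.0(96) = 121.80 - 96.00 = 25.80
The largest value is 293.25 kips from combination 3.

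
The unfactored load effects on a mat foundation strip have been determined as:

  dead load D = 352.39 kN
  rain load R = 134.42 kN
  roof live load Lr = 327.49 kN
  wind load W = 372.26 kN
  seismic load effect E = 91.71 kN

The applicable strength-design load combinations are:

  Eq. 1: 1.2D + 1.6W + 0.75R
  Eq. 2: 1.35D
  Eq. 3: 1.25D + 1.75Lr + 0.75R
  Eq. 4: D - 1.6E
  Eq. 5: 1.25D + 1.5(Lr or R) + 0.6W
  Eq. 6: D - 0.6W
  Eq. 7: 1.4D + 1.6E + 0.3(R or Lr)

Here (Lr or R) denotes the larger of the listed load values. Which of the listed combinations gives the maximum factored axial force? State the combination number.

(Lr or R) → Lr = 327.49 kN; (R or Lr) → Lr = 327.49 kN.
Eq. 1: 1.2(352.39) + 1.6(372.26) + 0.75(134.42) = 1119.30
Eq. 2: 1.35(352.39) = 475.73
Eq. 3: 1.25(352.39) + 1.75(327.49) + 0.75(134.42) = 1114.41
Eq. 4: 1.0(352.39) - 1.6(91.71) = 352.39 - 146.74 = 205.65
Eq. 5: 1.25(352.39) + 1.5(327.49) + 0.6(372.26) = 1155.08
Eq. 6: 1.0(352.39) - 0.6(372.26) = 352.39 - 223.36 = 129.03
Eq. 7: 1.4(352.39) + 1.6(91.71) + 0.3(327.49) = 738.33
The largest value is 1155.08 kN from combination 5.

Combination 5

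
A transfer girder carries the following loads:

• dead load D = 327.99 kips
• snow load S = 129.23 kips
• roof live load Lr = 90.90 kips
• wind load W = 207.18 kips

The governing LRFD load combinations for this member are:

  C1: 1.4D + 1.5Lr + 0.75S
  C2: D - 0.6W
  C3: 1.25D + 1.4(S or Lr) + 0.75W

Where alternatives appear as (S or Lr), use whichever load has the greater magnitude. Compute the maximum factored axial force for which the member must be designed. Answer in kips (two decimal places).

746.29 kips

(S or Lr) → S = 129.23 kips.
C1: 1.4(327.99) + 1.5(90.90) + 0.75(129.23) = 459.19 + 136.35 + 96.92 = 692.46
C2: 1.0(327.99) - 0.6(207.18) = 327.99 - 124.31 = 203.68
C3: 1.25(327.99) + 1.4(129.23) + 0.75(207.18) = 746.29
Combination 3 governs: P_u = 746.29 kips.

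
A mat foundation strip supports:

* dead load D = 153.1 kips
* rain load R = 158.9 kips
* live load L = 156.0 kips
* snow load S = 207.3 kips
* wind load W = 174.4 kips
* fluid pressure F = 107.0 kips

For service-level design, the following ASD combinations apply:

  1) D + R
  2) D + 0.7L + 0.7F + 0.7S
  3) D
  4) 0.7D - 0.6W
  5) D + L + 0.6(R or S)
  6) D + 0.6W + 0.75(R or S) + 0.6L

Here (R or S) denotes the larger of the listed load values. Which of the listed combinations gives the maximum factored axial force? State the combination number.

Combination 6

(R or S) → S = 207.3 kips.
1) 1.0(153.1) + 1.0(158.9) = 153.1 + 158.9 = 312.0
2) 1.0(153.1) + 0.7(156.0) + 0.7(107.0) + 0.7(207.3) = 153.1 + 109.2 + 74.9 + 145.1 = 482.3
3) 1.0(153.1) = 153.1
4) 0.7(153.1) - 0.6(174.4) = 2.5
5) 1.0(153.1) + 1.0(156.0) + 0.6(207.3) = 153.1 + 156.0 + 124.4 = 433.5
6) 1.0(153.1) + 0.6(174.4) + 0.75(207.3) + 0.6(156.0) = 153.1 + 104.6 + 155.5 + 93.6 = 506.8
The largest value is 506.8 kips from combination 6.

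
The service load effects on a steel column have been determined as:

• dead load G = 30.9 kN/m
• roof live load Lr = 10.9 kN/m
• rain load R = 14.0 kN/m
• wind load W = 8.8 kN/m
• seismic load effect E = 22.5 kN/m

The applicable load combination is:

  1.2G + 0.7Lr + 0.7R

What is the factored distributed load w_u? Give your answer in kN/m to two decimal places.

1.2(30.9) + 0.7(10.9) + 0.7(14.0) = 54.51
w_u = 54.51 kN/m.

54.51 kN/m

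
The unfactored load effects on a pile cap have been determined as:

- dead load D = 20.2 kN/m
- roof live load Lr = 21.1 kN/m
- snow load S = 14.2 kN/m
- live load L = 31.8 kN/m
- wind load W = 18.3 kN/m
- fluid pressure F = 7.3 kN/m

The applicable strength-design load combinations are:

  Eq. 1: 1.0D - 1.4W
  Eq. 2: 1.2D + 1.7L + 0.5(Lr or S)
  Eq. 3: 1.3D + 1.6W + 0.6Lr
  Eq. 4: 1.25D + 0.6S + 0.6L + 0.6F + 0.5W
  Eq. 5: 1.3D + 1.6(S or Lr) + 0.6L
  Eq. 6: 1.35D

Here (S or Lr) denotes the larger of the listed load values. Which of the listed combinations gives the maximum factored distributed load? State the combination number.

(Lr or S) → Lr = 21.1 kN/m; (S or Lr) → Lr = 21.1 kN/m.
Eq. 1: 1.0(20.2) - 1.4(18.3) = 20.20 - 25.62 = -5.42
Eq. 2: 1.2(20.2) + 1.7(31.8) + 0.5(21.1) = 24.24 + 54.06 + 10.55 = 88.85
Eq. 3: 1.3(20.2) + 1.6(18.3) + 0.6(21.1) = 26.26 + 29.28 + 12.66 = 68.20
Eq. 4: 1.25(20.2) + 0.6(14.2) + 0.6(31.8) + 0.6(7.3) + 0.5(18.3) = 25.25 + 8.52 + 19.08 + 4.38 + 9.15 = 66.38
Eq. 5: 1.3(20.2) + 1.6(21.1) + 0.6(31.8) = 26.26 + 33.76 + 19.08 = 79.10
Eq. 6: 1.35(20.2) = 27.27
The largest value is 88.85 kN/m from combination 2.

Combination 2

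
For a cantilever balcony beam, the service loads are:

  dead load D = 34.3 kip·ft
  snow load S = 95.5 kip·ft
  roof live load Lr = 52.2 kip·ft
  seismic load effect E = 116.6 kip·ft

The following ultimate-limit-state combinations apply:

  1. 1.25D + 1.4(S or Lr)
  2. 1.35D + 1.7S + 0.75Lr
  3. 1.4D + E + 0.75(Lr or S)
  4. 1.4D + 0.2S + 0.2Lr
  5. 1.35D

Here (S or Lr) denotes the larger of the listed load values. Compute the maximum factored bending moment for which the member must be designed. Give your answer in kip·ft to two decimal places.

247.81 kip·ft

(S or Lr) → S = 95.5 kip·ft; (Lr or S) → S = 95.5 kip·ft.
1. 1.25(34.3) + 1.4(95.5) = 42.88 + 133.70 = 176.58
2. 1.35(34.3) + 1.7(95.5) + 0.75(52.2) = 46.31 + 162.35 + 39.15 = 247.81
3. 1.4(34.3) + 1.0(116.6) + 0.75(95.5) = 48.02 + 116.60 + 71.63 = 236.25
4. 1.4(34.3) + 0.2(95.5) + 0.2(52.2) = 48.02 + 19.10 + 10.44 = 77.56
5. 1.35(34.3) = 46.31
The controlling combination is 2, giving 247.81 kip·ft.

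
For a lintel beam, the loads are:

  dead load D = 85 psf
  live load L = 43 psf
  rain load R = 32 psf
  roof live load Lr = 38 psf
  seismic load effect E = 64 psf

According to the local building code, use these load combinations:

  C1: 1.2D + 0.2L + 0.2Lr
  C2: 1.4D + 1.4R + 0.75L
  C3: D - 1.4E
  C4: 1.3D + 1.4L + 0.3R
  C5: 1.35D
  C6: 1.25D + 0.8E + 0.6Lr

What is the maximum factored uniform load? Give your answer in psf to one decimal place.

C1: 1.2(85) + 0.2(43) + 0.2(38) = 102.0 + 8.6 + 7.6 = 118.2
C2: 1.4(85) + 1.4(32) + 0.75(43) = 119.0 + 44.8 + 32.3 = 196.1
C3: 1.0(85) - 1.4(64) = 85.0 - 89.6 = -4.6
C4: 1.3(85) + 1.4(43) + 0.3(32) = 110.5 + 60.2 + 9.6 = 180.3
C5: 1.35(85) = 114.8
C6: 1.25(85) + 0.8(64) + 0.6(38) = 106.3 + 51.2 + 22.8 = 180.3
The controlling combination is 2, giving 196.1 psf.

196.1 psf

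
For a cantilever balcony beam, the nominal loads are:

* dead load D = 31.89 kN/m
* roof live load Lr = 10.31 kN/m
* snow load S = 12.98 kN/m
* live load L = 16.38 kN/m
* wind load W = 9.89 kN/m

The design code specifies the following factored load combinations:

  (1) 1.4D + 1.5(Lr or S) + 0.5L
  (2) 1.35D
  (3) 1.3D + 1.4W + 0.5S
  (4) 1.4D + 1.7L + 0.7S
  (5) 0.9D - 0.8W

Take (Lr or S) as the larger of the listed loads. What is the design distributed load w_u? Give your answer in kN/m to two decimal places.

(Lr or S) → S = 12.98 kN/m.
(1) 1.4(31.89) + 1.5(12.98) + 0.5(16.38) = 44.65 + 19.47 + 8.19 = 72.31
(2) 1.35(31.89) = 43.05
(3) 1.3(31.89) + 1.4(9.89) + 0.5(12.98) = 61.79
(4) 1.4(31.89) + 1.7(16.38) + 0.7(12.98) = 81.58
(5) 0.9(31.89) - 0.8(9.89) = 28.70 - 7.91 = 20.79
Combination 4 governs: w_u = 81.58 kN/m.

81.58 kN/m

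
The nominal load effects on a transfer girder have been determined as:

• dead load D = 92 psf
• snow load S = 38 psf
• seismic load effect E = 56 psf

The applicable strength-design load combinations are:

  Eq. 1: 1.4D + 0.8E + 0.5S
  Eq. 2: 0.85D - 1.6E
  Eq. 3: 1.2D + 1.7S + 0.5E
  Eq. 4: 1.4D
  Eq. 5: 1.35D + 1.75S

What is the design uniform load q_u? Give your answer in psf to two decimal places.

Eq. 1: 1.4(92) + 0.8(56) + 0.5(38) = 128.80 + 44.80 + 19.00 = 192.60
Eq. 2: 0.85(92) - 1.6(56) = 78.20 - 89.60 = -11.40
Eq. 3: 1.2(92) + 1.7(38) + 0.5(56) = 110.40 + 64.60 + 28.00 = 203.00
Eq. 4: 1.4(92) = 128.80
Eq. 5: 1.35(92) + 1.75(38) = 124.20 + 66.50 = 190.70
Combination 3 governs: q_u = 203.00 psf.

203.00 psf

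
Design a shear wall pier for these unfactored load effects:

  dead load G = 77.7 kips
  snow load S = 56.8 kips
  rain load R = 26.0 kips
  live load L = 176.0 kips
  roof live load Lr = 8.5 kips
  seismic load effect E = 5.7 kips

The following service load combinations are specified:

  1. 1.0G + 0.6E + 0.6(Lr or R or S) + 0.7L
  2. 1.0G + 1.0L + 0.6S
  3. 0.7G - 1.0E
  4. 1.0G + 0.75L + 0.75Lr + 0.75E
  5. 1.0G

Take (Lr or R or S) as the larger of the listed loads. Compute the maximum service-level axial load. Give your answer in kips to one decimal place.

(Lr or R or S) → S = 56.8 kips.
1. 1.0(77.7) + 0.6(5.7) + 0.6(56.8) + 0.7(176.0) = 238.4
2. 1.0(77.7) + 1.0(176.0) + 0.6(56.8) = 287.8
3. 0.7(77.7) - 1.0(5.7) = 48.7
4. 1.0(77.7) + 0.75(176.0) + 0.75(8.5) + 0.75(5.7) = 220.4
5. 1.0(77.7) = 77.7
Maximum is from combination 2.

287.8 kips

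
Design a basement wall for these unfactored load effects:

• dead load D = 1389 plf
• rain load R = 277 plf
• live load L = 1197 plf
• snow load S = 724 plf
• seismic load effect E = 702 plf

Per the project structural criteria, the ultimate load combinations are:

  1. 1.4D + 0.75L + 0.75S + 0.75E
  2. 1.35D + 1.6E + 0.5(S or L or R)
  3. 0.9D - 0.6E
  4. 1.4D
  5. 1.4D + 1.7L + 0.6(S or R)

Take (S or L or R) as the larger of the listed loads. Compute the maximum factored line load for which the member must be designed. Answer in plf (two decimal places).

(S or L or R) → L = 1197 plf; (S or R) → S = 724 plf.
1. 1.4(1389) + 0.75(1197) + 0.75(724) + 0.75(702) = 1944.60 + 897.75 + 543.00 + 526.50 = 3911.85
2. 1.35(1389) + 1.6(702) + 0.5(1197) = 1875.15 + 1123.20 + 598.50 = 3596.85
3. 0.9(1389) - 0.6(702) = 1250.10 - 421.20 = 828.90
4. 1.4(1389) = 1944.60
5. 1.4(1389) + 1.7(1197) + 0.6(724) = 1944.60 + 2034.90 + 434.40 = 4413.90
Maximum is from combination 5.

4413.90 plf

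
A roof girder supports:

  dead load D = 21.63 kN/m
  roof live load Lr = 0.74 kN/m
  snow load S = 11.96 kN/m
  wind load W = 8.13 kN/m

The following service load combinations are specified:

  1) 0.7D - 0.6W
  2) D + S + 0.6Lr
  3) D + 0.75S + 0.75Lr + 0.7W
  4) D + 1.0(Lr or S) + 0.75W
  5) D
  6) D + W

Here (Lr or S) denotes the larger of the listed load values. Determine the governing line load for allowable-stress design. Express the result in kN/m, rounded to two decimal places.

39.69 kN/m

(Lr or S) → S = 11.96 kN/m.
1) 0.7(21.63) - 0.6(8.13) = 15.14 - 4.88 = 10.26
2) 1.0(21.63) + 1.0(11.96) + 0.6(0.74) = 21.63 + 11.96 + 0.44 = 34.03
3) 1.0(21.63) + 0.75(11.96) + 0.75(0.74) + 0.7(8.13) = 21.63 + 8.97 + 0.56 + 5.69 = 36.85
4) 1.0(21.63) + 1.0(11.96) + 0.75(8.13) = 21.63 + 11.96 + 6.10 = 39.69
5) 1.0(21.63) = 21.63
6) 1.0(21.63) + 1.0(8.13) = 21.63 + 8.13 = 29.76
Maximum is from combination 4.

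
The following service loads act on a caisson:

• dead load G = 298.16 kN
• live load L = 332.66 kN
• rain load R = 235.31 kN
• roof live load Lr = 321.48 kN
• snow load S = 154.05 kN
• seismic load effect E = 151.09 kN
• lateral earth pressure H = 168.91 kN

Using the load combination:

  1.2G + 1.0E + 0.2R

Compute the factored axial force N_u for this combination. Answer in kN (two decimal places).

555.94 kN

1.2(298.16) + 1.0(151.09) + 0.2(235.31) = 357.79 + 151.09 + 47.06 = 555.94
N_u = 555.94 kN.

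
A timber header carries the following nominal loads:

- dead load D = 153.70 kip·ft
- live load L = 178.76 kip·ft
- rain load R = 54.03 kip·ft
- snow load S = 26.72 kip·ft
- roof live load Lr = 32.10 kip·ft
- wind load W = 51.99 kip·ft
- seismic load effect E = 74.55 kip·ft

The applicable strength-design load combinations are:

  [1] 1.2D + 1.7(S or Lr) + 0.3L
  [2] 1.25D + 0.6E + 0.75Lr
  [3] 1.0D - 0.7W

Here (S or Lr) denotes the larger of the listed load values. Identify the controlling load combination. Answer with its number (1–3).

(S or Lr) → Lr = 32.10 kip·ft.
[1] 1.2(153.70) + 1.7(32.10) + 0.3(178.76) = 184.44 + 54.57 + 53.63 = 292.64
[2] 1.25(153.70) + 0.6(74.55) + 0.75(32.10) = 260.93
[3] 1.0(153.70) - 0.7(51.99) = 153.70 - 36.39 = 117.31
The largest value is 292.64 kip·ft from combination 1.

Combination 1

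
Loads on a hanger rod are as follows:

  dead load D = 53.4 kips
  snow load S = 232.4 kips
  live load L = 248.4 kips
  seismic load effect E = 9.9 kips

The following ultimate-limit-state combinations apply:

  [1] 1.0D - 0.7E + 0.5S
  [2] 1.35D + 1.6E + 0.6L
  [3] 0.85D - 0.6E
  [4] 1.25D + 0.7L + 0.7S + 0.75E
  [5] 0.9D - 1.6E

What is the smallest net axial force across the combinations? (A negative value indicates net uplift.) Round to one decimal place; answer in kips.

32.2 kips

[1] 1.0(53.4) - 0.7(9.9) + 0.5(232.4) = 162.7
[2] 1.35(53.4) + 1.6(9.9) + 0.6(248.4) = 237.0
[3] 0.85(53.4) - 0.6(9.9) = 39.5
[4] 1.25(53.4) + 0.7(248.4) + 0.7(232.4) + 0.75(9.9) = 410.7
[5] 0.9(53.4) - 1.6(9.9) = 32.2
Combination 5 gives the minimum: 32.2 kips.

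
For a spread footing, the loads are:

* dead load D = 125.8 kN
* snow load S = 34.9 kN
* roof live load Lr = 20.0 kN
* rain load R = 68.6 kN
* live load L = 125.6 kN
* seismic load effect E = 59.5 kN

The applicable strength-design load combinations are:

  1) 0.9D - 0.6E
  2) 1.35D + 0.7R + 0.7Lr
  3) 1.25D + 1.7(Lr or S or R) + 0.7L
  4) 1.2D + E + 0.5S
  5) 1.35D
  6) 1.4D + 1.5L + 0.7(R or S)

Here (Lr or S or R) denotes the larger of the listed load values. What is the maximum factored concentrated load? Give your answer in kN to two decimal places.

(Lr or S or R) → R = 68.6 kN; (R or S) → R = 68.6 kN.
1) 0.9(125.8) - 0.6(59.5) = 113.22 - 35.70 = 77.52
2) 1.35(125.8) + 0.7(68.6) + 0.7(20.0) = 169.83 + 48.02 + 14.00 = 231.85
3) 1.25(125.8) + 1.7(68.6) + 0.7(125.6) = 157.25 + 116.62 + 87.92 = 361.79
4) 1.2(125.8) + 1.0(59.5) + 0.5(34.9) = 150.96 + 59.50 + 17.45 = 227.91
5) 1.35(125.8) = 169.83
6) 1.4(125.8) + 1.5(125.6) + 0.7(68.6) = 176.12 + 188.40 + 48.02 = 412.54
Maximum is from combination 6.

412.54 kN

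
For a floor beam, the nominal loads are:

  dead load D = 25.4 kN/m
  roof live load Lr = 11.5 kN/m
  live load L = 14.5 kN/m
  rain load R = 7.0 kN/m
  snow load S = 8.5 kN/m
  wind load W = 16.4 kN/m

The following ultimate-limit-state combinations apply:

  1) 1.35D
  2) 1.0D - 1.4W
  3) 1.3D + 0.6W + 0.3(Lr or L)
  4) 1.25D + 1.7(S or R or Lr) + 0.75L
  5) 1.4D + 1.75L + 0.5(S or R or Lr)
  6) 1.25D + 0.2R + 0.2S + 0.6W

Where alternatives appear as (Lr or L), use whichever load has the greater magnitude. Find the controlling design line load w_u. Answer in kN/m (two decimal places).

(Lr or L) → L = 14.5 kN/m; (S or R or Lr) → Lr = 11.5 kN/m.
1) 1.35(25.4) = 34.29
2) 1.0(25.4) - 1.4(16.4) = 2.44
3) 1.3(25.4) + 0.6(16.4) + 0.3(14.5) = 47.21
4) 1.25(25.4) + 1.7(11.5) + 0.75(14.5) = 62.18
5) 1.4(25.4) + 1.75(14.5) + 0.5(11.5) = 66.69
6) 1.25(25.4) + 0.2(7.0) + 0.2(8.5) + 0.6(16.4) = 44.69
Maximum is from combination 5.

66.69 kN/m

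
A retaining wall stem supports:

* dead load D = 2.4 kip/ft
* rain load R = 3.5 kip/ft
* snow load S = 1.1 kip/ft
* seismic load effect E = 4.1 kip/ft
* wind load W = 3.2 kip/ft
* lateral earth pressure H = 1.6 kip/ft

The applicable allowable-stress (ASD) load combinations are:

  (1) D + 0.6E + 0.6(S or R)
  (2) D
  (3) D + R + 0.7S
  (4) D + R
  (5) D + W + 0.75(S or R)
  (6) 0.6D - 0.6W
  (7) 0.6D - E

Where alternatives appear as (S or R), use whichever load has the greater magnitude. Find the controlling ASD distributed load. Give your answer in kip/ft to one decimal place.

8.2 kip/ft

(S or R) → R = 3.5 kip/ft.
(1) 1.0(2.4) + 0.6(4.1) + 0.6(3.5) = 2.4 + 2.5 + 2.1 = 7.0
(2) 1.0(2.4) = 2.4
(3) 1.0(2.4) + 1.0(3.5) + 0.7(1.1) = 2.4 + 3.5 + 0.8 = 6.7
(4) 1.0(2.4) + 1.0(3.5) = 2.4 + 3.5 = 5.9
(5) 1.0(2.4) + 1.0(3.2) + 0.75(3.5) = 2.4 + 3.2 + 2.6 = 8.2
(6) 0.6(2.4) - 0.6(3.2) = 1.4 - 1.9 = -0.5
(7) 0.6(2.4) - 1.0(4.1) = 1.4 - 4.1 = -2.7
Combination 5 governs: w = 8.2 kip/ft.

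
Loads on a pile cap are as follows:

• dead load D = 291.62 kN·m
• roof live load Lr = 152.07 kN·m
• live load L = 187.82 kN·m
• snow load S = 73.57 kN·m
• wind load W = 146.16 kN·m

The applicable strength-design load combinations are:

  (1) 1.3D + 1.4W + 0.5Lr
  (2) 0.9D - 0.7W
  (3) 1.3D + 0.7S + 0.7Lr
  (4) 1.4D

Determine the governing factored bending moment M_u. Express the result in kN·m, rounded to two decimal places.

(1) 1.3(291.62) + 1.4(146.16) + 0.5(152.07) = 379.11 + 204.62 + 76.04 = 659.77
(2) 0.9(291.62) - 0.7(146.16) = 262.46 - 102.31 = 160.15
(3) 1.3(291.62) + 0.7(73.57) + 0.7(152.07) = 537.05
(4) 1.4(291.62) = 408.27
Maximum is from combination 1.

659.77 kN·m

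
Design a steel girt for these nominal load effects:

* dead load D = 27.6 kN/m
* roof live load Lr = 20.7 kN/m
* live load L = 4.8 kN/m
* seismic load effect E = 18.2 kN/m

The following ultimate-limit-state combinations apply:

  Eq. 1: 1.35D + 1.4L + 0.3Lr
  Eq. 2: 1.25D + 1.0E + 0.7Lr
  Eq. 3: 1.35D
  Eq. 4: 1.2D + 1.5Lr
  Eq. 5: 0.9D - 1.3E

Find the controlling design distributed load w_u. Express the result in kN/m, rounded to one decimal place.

Eq. 1: 1.35(27.6) + 1.4(4.8) + 0.3(20.7) = 37.3 + 6.7 + 6.2 = 50.2
Eq. 2: 1.25(27.6) + 1.0(18.2) + 0.7(20.7) = 34.5 + 18.2 + 14.5 = 67.2
Eq. 3: 1.35(27.6) = 37.3
Eq. 4: 1.2(27.6) + 1.5(20.7) = 33.1 + 31.1 = 64.2
Eq. 5: 0.9(27.6) - 1.3(18.2) = 1.2
Maximum is from combination 2.

67.2 kN/m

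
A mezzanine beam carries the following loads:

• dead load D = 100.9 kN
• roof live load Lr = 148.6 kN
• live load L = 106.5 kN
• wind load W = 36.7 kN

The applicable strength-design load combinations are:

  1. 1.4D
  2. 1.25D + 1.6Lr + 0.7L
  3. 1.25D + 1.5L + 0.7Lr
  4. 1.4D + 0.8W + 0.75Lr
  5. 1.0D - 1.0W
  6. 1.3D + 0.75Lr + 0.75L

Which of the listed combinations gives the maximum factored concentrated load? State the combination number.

1. 1.4(100.9) = 141.3
2. 1.25(100.9) + 1.6(148.6) + 0.7(106.5) = 438.4
3. 1.25(100.9) + 1.5(106.5) + 0.7(148.6) = 389.9
4. 1.4(100.9) + 0.8(36.7) + 0.75(148.6) = 282.1
5. 1.0(100.9) - 1.0(36.7) = 64.2
6. 1.3(100.9) + 0.75(148.6) + 0.75(106.5) = 322.5
The largest value is 438.4 kN from combination 2.

Combination 2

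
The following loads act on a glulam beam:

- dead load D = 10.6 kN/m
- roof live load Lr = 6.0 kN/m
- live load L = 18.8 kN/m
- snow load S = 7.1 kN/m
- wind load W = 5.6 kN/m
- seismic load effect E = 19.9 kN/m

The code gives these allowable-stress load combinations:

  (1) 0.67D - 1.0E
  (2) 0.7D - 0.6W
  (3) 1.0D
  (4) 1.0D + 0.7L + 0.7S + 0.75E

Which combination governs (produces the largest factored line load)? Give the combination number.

Combination 4

(1) 0.67(10.6) - 1.0(19.9) = -12.8
(2) 0.7(10.6) - 0.6(5.6) = 4.1
(3) 1.0(10.6) = 10.6
(4) 1.0(10.6) + 0.7(18.8) + 0.7(7.1) + 0.75(19.9) = 43.7
The largest value is 43.7 kN/m from combination 4.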